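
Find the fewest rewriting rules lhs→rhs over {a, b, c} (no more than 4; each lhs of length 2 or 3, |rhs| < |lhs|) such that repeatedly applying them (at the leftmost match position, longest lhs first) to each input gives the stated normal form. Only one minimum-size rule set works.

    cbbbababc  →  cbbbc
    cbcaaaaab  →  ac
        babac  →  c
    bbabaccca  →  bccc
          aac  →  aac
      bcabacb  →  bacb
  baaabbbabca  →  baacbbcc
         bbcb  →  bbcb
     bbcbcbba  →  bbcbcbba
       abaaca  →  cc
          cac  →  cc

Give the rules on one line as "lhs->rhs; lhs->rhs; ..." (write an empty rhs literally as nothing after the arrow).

  | cbbbababc => cbbbcabc => cbbbc
  | cbcaaaaab => caaaab => caaab => caab => cab => ac
  | babac => bcac => c
  | bbabaccca => bbcaccca => bccca => bccc

ab->c; bca->; ca->c; cab->ac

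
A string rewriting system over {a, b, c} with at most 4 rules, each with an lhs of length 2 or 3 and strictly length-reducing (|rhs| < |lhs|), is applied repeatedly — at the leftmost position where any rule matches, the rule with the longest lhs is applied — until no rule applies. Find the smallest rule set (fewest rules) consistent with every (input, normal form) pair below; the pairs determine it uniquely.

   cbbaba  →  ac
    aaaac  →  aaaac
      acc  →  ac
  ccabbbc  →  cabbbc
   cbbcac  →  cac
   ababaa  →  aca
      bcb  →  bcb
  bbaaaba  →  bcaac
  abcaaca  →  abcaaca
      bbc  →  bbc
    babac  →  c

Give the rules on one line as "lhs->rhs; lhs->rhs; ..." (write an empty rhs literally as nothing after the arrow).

  | cbbaba => aba => ac
  | aaaac
  | acc => ac
  | ccabbbc => cabbbc

ba->c; cbb->; cc->c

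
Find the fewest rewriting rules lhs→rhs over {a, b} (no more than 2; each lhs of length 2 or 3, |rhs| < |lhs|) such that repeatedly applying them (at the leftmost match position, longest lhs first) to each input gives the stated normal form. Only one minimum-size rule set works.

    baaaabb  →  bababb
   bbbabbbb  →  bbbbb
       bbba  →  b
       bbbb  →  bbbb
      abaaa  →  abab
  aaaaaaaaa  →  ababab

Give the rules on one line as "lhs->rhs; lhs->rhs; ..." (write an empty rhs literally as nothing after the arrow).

aaa->ab; bba->

  | baaaabb => bababb
  | bbbabbbb => bbbbb
  | bbba => b
  | bbbb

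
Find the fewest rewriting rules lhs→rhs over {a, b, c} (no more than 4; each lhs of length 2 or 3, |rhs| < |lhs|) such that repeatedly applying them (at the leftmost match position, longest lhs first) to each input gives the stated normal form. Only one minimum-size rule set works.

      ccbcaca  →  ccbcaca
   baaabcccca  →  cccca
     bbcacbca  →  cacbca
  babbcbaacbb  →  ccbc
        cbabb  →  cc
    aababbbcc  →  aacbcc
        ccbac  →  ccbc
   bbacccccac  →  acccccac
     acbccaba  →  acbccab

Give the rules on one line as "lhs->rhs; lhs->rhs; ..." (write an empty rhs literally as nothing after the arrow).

  | ccbcaca
  | baaabcccca => baabcccca => babcccca => bbcccca => cccca
  | bbcacbca => cacbca
  | babbcbaacbb => bbbcbaacbb => ccbaacbb => ccbacbb => ccbcbb => ccbc

ba->b; bb->; bbb->c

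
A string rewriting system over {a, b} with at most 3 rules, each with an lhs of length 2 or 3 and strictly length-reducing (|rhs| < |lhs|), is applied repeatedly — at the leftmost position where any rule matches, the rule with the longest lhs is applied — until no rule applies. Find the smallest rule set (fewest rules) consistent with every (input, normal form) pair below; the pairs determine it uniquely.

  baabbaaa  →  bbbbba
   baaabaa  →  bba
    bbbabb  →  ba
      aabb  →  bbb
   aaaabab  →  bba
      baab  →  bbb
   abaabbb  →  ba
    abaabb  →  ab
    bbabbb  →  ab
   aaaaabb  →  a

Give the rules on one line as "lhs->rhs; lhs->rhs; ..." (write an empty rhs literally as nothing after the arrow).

aa->b; abb->ba; bab->a

  | baabbaaa => bbbbaaa => bbbbba
  | baaabaa => bbabaa => baaa => bba
  | bbbabb => bbab => ba
  | aabb => bbb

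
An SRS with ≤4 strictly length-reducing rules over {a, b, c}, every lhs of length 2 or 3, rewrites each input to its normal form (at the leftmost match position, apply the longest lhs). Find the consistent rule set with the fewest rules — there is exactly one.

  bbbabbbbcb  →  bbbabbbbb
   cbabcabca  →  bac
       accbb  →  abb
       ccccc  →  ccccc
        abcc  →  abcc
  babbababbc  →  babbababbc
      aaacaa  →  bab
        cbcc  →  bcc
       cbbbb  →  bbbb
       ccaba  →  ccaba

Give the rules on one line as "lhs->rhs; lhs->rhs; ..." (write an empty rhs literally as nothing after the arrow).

  | bbbabbbbcb => bbbabbbbb
  | cbabcabca => babcabca => bacbca => babca => bac
  | accbb => acbb => abb
  | ccccc

aa->b; bca->c; cb->b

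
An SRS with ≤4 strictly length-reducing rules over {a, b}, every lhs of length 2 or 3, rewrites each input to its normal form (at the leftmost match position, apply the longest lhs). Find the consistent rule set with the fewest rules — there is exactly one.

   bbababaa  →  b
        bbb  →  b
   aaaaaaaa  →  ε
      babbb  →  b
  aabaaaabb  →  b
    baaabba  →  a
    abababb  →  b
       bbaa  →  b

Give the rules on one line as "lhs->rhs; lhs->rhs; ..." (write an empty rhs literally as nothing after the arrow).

  | bbababaa => bababaa => aabaa => baa => b
  | bbb => bb => b
  | aaaaaaaa => aaaaaa => aaaa => aa => ε
  | babbb => abb => b

aa->; ab->; bab->a; bb->b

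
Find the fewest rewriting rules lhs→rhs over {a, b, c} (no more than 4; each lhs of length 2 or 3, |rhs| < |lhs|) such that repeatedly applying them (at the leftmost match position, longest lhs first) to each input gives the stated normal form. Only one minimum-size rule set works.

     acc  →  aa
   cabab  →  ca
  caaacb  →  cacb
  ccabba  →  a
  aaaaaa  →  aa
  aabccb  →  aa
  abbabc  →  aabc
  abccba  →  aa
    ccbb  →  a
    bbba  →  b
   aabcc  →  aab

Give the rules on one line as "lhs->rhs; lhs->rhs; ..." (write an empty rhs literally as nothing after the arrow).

aaa->a; ba->b; bb->; cc->a

  | acc => aa
  | cabab => cabb => ca
  | caaacb => cacb
  | ccabba => aabba => aaa => a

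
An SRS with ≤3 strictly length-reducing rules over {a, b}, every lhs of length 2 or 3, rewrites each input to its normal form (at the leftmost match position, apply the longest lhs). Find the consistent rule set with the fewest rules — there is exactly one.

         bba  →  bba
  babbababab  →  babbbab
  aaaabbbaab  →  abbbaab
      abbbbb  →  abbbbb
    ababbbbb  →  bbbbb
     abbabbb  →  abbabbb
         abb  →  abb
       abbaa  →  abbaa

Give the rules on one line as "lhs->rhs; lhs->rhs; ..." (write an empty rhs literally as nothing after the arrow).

aaa->; aba->

  | bba
  | babbababab => babbbab
  | aaaabbbaab => abbbaab
  | abbbbb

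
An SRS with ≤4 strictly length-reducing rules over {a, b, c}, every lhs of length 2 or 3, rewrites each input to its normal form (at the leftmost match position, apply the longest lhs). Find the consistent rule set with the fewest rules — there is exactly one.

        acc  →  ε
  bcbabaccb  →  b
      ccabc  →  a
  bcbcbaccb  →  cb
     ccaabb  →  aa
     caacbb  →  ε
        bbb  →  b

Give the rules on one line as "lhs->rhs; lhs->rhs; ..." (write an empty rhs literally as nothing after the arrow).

  | acc => cc => ε
  | bcbabaccb => babaccb => babccb => bacb => bcb => b
  | ccabc => abc => a
  | bcbcbaccb => bcbaccb => baccb => bccb => cb

ac->c; bb->; bc->; cc->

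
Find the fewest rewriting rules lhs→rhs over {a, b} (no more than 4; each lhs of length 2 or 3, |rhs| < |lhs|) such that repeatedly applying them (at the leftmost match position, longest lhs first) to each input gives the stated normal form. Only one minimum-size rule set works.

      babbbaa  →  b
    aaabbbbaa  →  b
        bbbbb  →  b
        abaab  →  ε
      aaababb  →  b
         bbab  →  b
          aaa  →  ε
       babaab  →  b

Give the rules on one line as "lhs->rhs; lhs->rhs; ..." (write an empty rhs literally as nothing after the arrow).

aaa->; abb->; ba->b; bb->b

  | babbbaa => bbbbaa => bbbaa => bbaa => baa => ba => b
  | aaabbbbaa => bbbbaa => bbbaa => bbaa => baa => ba => b
  | bbbbb => bbbb => bbb => bb => b
  | abaab => abab => abb => ε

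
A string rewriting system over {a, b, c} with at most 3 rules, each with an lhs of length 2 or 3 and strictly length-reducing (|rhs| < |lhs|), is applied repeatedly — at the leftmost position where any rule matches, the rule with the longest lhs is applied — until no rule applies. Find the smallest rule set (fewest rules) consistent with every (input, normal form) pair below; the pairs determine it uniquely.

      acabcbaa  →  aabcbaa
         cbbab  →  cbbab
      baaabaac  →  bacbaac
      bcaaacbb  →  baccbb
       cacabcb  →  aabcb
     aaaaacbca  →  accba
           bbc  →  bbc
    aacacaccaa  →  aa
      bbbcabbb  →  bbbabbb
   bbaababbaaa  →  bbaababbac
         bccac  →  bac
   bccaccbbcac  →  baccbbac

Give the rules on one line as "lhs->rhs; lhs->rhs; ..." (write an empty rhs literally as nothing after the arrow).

aaa->ac; ca->a

  | acabcbaa => aabcbaa
  | cbbab
  | baaabaac => bacbaac
  | bcaaacbb => baaacbb => baccbb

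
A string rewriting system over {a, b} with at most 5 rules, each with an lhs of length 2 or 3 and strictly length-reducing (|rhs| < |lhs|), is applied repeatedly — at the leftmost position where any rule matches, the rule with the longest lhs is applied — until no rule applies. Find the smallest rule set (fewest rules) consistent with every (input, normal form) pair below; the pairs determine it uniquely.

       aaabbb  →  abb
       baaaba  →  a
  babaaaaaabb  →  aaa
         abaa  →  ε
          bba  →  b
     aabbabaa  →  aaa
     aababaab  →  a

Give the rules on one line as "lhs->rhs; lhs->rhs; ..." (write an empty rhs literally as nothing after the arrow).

aab->; aba->b; ba->; bab->a

  | aaabbb => abb
  | baaaba => aaba => a
  | babaaaaaabb => aaaaaaabb => aaaaab => aaa
  | abaa => ba => ε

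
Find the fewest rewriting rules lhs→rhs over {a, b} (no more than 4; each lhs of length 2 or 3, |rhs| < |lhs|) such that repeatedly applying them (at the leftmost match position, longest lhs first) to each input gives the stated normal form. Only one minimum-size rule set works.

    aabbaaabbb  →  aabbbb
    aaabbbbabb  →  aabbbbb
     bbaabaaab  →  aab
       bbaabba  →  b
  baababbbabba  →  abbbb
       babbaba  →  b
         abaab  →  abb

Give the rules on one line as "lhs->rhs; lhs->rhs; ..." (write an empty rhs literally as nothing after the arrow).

  | aabbaaabbb => aabaabbb => aababbb => aabbbb
  | aaabbbbabb => aabbbbabb => aabbbbb
  | bbaabaaab => babaaab => baaab => aab
  | bbaabba => babba => bba => b

aaa->aa; aba->ab; ba->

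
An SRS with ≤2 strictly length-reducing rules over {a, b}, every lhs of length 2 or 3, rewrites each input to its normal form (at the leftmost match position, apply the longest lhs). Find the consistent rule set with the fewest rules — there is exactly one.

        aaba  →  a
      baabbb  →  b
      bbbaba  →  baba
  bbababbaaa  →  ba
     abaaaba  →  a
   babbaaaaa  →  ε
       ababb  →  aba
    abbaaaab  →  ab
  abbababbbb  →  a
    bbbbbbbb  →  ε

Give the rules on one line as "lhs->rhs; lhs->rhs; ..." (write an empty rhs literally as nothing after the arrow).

  | aaba => bba => a
  | baabbb => bbbbb => bbb => b
  | bbbaba => baba
  | bbababbaaa => ababbaaa => abaaaa => abbaa => aaa => ba

aa->b; bb->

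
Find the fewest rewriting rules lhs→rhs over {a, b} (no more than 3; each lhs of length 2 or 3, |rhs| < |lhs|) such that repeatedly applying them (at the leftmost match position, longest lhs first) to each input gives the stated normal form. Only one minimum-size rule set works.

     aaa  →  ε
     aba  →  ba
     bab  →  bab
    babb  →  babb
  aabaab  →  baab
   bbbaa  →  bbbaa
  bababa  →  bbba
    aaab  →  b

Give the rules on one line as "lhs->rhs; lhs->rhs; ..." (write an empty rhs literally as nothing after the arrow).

  | aaa => ε
  | aba => ba
  | bab
  | babb

aaa->; aba->ba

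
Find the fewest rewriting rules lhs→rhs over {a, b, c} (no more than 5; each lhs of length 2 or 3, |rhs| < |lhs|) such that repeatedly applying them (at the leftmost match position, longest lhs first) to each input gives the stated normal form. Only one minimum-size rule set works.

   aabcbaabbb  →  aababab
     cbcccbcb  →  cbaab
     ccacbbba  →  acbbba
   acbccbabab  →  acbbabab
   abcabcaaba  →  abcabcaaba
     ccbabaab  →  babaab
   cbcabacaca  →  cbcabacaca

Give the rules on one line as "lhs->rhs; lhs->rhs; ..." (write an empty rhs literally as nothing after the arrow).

  | aabcbaabbb => aabaabbb => aababab
  | cbcccbcb => cbaabcb => cbaab
  | ccacbbba => acbbba
  | acbccbabab => acbbabab

abb->ba; bcb->b; cc->; ccc->aa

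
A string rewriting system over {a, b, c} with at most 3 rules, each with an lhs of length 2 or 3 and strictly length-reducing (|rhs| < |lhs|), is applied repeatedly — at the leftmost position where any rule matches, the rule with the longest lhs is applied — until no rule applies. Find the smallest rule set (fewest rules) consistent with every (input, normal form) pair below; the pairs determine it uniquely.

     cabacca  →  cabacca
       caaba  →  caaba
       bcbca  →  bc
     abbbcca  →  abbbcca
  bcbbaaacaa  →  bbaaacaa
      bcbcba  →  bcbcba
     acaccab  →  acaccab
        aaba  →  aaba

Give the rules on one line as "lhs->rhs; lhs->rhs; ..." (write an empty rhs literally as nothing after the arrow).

  | cabacca
  | caaba
  | bcbca => bc
  | abbbcca

bca->; cbb->b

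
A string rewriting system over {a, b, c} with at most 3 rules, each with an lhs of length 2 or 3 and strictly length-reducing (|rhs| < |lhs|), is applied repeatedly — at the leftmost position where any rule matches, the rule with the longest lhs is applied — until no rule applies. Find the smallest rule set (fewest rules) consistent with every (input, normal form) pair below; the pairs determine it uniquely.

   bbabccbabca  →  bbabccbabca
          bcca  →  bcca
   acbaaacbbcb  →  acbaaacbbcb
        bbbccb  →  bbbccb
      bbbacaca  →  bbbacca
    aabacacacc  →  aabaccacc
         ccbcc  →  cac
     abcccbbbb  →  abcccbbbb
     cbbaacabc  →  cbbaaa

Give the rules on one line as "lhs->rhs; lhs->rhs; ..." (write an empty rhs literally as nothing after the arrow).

aca->ac; cbc->a

  | bbabccbabca
  | bcca
  | acbaaacbbcb
  | bbbccb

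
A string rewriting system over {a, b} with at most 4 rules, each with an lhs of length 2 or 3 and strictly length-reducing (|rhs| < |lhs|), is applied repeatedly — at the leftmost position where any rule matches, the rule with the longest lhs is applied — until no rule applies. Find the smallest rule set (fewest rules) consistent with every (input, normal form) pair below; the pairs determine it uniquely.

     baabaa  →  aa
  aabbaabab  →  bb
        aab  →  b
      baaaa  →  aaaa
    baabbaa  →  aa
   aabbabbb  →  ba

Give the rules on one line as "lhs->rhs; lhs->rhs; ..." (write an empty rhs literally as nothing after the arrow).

  | baabaa => aabaa => abaa => baa => aa
  | aabbaabab => abbaabab => bbaabab => baabab => aabab => abab => bab => bb
  | aab => ab => b
  | baaaa => aaaa

ab->b; baa->aa; bbb->ba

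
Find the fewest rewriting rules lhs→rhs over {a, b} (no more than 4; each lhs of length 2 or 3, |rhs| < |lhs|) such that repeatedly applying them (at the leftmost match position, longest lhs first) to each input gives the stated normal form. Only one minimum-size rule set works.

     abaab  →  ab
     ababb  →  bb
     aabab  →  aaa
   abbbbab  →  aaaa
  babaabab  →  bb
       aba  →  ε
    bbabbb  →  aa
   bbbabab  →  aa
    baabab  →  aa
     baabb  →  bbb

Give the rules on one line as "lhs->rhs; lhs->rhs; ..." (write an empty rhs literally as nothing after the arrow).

aab->aa; aba->; baa->b; bba->aa

  | abaab => ab
  | ababb => bb
  | aabab => aaab => aaa
  | abbbbab => abbaab => aaaab => aaaa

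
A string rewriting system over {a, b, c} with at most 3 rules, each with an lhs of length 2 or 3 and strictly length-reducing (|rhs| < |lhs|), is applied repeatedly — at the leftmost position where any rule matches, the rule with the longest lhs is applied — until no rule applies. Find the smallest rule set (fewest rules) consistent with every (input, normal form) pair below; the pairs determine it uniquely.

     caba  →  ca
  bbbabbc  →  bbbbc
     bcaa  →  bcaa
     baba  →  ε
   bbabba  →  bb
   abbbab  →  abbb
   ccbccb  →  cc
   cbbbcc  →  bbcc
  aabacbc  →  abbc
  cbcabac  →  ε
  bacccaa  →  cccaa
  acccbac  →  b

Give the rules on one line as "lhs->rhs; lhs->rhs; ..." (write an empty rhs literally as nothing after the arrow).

  | caba => ca
  | bbbabbc => bbbbc
  | bcaa
  | baba => ba => ε

ac->b; ba->; cb->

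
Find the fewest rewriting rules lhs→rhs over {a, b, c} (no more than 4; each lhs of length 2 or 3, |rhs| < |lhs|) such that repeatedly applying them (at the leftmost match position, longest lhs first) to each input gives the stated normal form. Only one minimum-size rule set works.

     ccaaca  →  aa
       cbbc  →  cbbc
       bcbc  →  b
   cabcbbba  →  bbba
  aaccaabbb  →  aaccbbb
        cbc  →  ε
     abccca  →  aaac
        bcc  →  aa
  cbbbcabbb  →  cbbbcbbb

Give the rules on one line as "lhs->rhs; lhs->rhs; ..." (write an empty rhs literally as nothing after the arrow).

bcc->aa; ca->c; cbc->; ccc->a

  | ccaaca => ccaca => ccca => aa
  | cbbc
  | bcbc => b
  | cabcbbba => cbcbbba => bbba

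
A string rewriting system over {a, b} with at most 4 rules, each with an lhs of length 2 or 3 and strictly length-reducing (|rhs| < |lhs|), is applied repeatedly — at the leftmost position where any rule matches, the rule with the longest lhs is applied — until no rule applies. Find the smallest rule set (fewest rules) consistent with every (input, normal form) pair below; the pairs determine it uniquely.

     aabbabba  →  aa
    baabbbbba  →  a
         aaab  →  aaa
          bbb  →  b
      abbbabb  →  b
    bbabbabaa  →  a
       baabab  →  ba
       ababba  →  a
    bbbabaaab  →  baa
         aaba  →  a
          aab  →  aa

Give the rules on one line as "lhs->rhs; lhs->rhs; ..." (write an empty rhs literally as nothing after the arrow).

  | aabbabba => aabba => aa
  | baabbbbba => babbba => bba => a
  | aaab => aaa
  | bbb => b

ab->a; aba->; abb->; bb->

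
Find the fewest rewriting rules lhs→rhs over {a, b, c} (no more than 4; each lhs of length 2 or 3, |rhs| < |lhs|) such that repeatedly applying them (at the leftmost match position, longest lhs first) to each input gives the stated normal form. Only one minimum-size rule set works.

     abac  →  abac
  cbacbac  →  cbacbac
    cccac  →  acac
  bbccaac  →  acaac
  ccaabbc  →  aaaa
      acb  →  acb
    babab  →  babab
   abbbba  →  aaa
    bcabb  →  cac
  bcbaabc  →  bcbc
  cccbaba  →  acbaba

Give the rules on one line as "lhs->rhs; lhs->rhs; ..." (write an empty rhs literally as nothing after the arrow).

  | abac
  | cbacbac
  | cccac => acac
  | bbccaac => cccaac => acaac

baa->; bb->c; bca->ca; cc->a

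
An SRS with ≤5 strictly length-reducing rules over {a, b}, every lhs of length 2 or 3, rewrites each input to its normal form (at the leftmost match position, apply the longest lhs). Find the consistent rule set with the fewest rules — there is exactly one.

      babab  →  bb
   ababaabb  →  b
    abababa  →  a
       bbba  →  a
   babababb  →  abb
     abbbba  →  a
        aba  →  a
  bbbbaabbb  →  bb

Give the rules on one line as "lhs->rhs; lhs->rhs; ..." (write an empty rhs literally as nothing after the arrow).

  | babab => abab => aab => bb
  | ababaabb => aabaabb => bbaabb => baabb => aabb => bbb => b
  | abababa => aababa => bbaba => baba => aba => aa => a
  | bbba => ba => a

aa->a; aab->bb; ba->a; bbb->b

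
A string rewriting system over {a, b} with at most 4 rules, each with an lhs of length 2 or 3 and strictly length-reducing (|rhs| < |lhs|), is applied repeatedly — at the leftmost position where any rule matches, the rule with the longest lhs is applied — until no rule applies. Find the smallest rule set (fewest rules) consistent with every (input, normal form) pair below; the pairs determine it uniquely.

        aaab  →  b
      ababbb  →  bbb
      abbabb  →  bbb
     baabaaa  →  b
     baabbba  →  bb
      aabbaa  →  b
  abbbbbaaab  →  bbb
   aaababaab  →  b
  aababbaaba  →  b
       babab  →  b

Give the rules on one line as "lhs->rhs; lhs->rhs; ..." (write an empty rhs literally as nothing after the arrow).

aa->b; ab->b; ba->

  | aaab => bab => b
  | ababbb => babbb => bbb
  | abbabb => bbabb => bbb
  | baabaaa => abaaa => baaa => aa => b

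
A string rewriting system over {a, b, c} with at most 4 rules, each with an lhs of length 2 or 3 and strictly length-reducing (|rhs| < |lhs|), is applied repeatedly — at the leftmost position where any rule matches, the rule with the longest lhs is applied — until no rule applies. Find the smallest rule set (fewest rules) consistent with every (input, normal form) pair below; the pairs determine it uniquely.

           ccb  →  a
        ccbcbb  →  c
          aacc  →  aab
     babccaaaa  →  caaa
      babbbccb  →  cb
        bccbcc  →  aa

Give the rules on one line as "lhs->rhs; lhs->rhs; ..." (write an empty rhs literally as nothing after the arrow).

aca->c; baa->ac; bb->a; cc->b

  | ccb => bb => a
  | ccbcbb => bbcbb => acbb => aca => c
  | aacc => aab
  | babccaaaa => babbaaaa => baaaaaa => acaaaa => caaa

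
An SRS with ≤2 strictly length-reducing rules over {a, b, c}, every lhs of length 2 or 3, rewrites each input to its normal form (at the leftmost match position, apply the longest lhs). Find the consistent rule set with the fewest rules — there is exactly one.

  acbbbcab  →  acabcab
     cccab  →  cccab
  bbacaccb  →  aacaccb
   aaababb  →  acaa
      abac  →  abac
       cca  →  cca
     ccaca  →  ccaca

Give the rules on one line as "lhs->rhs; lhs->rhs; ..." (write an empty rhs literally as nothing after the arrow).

  | acbbbcab => acabcab
  | cccab
  | bbacaccb => aacaccb
  | aaababb => acabb => acaa

aab->c; bb->a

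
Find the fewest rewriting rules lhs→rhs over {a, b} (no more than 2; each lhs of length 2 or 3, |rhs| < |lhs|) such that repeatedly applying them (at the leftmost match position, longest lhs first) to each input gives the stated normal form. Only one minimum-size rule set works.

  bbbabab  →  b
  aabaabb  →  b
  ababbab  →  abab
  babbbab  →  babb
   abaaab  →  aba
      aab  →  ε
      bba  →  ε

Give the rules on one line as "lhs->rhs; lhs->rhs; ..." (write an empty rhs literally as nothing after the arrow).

aab->; bba->

  | bbbabab => bbab => b
  | aabaabb => aabb => b
  | ababbab => abab
  | babbbab => babb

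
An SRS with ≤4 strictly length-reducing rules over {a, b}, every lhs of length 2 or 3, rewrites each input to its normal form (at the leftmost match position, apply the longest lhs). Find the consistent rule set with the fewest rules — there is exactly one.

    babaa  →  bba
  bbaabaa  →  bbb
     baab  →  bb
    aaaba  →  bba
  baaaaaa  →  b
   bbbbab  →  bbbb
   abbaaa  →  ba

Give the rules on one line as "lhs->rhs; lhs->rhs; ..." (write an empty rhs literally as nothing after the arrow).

aaa->b; ab->; aba->b; baa->b

  | babaa => bba
  | bbaabaa => bbbaa => bbb
  | baab => bb
  | aaaba => bba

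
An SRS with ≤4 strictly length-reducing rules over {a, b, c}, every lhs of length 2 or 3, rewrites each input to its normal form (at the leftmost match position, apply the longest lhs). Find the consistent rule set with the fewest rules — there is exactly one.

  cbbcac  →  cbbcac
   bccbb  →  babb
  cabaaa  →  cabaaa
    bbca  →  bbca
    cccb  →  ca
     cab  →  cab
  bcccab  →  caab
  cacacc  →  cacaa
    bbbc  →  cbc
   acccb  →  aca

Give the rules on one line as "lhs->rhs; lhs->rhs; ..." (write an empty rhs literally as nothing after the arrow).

acb->ca; bac->ca; bbb->cb; cc->a

  | cbbcac
  | bccbb => babb
  | cabaaa
  | bbca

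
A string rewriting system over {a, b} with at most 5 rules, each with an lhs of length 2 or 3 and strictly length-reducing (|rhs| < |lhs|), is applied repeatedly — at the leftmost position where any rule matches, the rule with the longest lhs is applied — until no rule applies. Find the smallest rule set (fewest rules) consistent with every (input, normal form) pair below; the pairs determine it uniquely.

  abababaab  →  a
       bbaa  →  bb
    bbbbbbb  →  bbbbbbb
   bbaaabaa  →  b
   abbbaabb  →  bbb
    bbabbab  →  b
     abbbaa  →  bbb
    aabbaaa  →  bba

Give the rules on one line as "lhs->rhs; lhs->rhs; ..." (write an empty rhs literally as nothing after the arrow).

aa->; aab->ab; abb->bb; bab->

  | abababaab => aabaab => abaab => abab => a
  | bbaa => bb
  | bbbbbbb
  | bbaaabaa => bbabaa => baa => b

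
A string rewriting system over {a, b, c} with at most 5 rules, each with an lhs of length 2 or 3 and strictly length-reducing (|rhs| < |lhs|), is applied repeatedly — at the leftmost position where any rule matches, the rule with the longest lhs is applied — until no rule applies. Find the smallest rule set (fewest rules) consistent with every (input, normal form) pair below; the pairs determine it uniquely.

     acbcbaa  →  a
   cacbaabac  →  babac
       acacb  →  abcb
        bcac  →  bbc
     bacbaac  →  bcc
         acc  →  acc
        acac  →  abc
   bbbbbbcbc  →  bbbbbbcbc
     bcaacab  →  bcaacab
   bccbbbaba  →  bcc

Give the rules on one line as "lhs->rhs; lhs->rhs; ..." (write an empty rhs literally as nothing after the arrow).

baa->bc; bba->; cac->bc; cba->

  | acbcbaa => acba => a
  | cacbaabac => bcbaabac => babac
  | acacb => abcb
  | bcac => bbc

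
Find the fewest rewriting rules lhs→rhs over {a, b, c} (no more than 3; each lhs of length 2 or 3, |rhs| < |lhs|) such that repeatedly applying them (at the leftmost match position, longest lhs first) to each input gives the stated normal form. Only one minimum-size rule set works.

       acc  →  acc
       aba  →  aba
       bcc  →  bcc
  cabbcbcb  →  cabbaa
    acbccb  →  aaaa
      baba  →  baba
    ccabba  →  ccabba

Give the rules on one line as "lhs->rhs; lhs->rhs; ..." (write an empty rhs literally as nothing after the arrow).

  | acc
  | aba
  | bcc
  | cabbcbcb => cabbacb => cabbaa

cb->a; ccb->aa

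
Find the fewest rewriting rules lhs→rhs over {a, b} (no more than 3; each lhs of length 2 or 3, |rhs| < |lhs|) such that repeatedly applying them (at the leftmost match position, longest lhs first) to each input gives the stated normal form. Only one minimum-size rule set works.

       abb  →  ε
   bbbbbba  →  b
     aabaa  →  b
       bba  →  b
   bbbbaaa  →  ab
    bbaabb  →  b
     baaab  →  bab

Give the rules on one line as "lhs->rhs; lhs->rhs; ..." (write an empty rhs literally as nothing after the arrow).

aa->; bb->a; bba->b

  | abb => aa => ε
  | bbbbbba => abbbba => aabba => bba => b
  | aabaa => baa => b
  | bba => b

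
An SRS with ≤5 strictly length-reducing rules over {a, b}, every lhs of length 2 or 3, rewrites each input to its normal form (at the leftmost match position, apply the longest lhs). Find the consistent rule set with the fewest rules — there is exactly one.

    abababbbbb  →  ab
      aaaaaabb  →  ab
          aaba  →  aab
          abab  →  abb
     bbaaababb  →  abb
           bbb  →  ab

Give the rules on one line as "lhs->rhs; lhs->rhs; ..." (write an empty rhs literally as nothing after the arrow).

aaa->b; aba->ab; ba->a; bbb->ab

  | abababbbbb => abbabbbbb => ababbbbb => abbbbbb => aabbbb => aaabb => bbb => ab
  | aaaaaabb => baaabb => aaabb => bbb => ab
  | aaba => aab
  | abab => abb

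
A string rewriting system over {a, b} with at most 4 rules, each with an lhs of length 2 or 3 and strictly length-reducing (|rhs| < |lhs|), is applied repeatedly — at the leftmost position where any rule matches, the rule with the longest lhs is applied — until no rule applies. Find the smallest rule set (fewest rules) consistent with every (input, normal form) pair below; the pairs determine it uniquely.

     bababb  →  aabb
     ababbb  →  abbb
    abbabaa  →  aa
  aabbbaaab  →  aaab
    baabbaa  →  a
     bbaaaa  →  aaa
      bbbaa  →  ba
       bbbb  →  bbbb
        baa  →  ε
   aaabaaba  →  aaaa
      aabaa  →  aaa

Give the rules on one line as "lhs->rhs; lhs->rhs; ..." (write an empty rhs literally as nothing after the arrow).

  | bababb => aabb
  | ababbb => abbb
  | abbabaa => abaa => aa
  | aabbbaaab => aabaab => aaab

aba->a; baa->; bab->a; bba->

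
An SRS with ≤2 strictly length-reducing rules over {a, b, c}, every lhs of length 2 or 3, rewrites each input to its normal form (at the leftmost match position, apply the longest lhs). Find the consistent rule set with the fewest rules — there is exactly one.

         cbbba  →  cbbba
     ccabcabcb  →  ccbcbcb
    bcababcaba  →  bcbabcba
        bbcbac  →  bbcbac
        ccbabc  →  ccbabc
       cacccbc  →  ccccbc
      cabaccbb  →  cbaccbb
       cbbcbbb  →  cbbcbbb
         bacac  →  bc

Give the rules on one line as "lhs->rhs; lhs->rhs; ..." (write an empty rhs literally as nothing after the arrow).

  | cbbba
  | ccabcabcb => ccbcabcb => ccbcbcb
  | bcababcaba => bcbabcaba => bcbabcba
  | bbcbac

aca->; ca->c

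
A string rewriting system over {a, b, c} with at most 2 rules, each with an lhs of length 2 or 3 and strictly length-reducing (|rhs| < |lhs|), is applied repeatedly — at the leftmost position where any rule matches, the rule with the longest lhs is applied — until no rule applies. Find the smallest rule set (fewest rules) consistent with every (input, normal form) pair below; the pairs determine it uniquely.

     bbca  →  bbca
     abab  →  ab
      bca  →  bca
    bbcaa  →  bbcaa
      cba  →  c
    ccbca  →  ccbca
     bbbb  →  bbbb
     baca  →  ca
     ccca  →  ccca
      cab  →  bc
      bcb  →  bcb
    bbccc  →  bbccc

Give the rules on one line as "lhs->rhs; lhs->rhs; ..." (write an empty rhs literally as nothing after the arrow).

ba->; cab->bc

  | bbca
  | abab => ab
  | bca
  | bbcaa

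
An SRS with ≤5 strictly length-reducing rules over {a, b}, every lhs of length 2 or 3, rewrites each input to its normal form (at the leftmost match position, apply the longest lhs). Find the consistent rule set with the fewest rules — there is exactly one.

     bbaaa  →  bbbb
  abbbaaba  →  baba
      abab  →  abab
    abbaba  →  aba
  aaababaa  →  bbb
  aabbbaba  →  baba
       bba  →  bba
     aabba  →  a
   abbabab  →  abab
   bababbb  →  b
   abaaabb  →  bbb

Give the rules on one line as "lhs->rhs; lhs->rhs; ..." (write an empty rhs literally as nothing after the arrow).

  | bbaaa => bbbb
  | abbbaaba => baaba => baba
  | abab
  | abbaba => aba

aa->b; aaa->bb; aab->ab; abb->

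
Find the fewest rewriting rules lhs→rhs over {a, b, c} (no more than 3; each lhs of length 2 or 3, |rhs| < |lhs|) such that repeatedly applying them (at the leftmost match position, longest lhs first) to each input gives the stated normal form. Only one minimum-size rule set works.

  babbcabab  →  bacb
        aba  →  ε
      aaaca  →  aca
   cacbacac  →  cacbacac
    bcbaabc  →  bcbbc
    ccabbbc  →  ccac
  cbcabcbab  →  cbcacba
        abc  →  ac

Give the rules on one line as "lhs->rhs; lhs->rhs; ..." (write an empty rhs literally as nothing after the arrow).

aa->; ab->a

  | babbcabab => babcabab => bacabab => bacaab => bacb
  | aba => aa => ε
  | aaaca => aca
  | cacbacac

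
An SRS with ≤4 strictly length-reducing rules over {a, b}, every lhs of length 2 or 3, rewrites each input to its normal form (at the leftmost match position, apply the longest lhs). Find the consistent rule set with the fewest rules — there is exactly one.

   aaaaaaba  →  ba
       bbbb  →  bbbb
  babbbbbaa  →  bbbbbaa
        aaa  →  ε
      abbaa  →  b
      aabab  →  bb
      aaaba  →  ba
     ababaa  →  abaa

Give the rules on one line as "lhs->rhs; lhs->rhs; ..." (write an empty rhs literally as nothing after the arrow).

aaa->; aab->bb; abb->ba; bab->b

  | aaaaaaba => aaaba => ba
  | bbbb
  | babbbbbaa => bbbbbaa
  | aaa => ε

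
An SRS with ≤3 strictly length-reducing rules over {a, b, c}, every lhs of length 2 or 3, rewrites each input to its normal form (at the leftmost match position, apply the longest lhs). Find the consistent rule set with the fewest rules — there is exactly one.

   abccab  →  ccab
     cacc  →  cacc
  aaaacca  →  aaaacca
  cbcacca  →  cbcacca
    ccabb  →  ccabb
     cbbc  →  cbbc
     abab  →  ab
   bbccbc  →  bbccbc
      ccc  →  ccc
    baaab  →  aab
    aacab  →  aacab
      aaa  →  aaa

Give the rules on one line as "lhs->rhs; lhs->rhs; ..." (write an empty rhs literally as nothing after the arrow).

abc->c; ba->

  | abccab => ccab
  | cacc
  | aaaacca
  | cbcacca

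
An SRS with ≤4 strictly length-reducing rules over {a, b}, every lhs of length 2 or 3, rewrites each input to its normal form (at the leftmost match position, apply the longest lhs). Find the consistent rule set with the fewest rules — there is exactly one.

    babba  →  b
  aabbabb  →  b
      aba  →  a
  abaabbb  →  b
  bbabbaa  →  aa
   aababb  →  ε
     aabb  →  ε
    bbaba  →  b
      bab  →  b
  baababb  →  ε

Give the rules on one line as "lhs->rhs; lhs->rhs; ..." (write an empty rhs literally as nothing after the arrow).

  | babba => bba => b
  | aabbabb => ababb => abb => b
  | aba => a
  | abaabbb => aabbb => abb => b

ab->; ba->; baa->aa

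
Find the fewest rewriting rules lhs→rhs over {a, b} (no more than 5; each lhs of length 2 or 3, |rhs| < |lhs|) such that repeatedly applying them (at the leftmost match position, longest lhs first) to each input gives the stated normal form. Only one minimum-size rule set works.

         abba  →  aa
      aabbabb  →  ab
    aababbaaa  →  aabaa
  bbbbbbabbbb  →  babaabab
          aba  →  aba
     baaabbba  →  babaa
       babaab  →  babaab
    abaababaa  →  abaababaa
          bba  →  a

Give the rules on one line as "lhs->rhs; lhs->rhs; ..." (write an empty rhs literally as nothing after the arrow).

aaa->a; bb->b; bba->a; bbb->ba

  | abba => aa
  | aabbabb => aaabb => abb => ab
  | aababbaaa => aabaaaa => aabaa
  | bbbbbbabbbb => babbbabbbb => babaabbbb => babaabab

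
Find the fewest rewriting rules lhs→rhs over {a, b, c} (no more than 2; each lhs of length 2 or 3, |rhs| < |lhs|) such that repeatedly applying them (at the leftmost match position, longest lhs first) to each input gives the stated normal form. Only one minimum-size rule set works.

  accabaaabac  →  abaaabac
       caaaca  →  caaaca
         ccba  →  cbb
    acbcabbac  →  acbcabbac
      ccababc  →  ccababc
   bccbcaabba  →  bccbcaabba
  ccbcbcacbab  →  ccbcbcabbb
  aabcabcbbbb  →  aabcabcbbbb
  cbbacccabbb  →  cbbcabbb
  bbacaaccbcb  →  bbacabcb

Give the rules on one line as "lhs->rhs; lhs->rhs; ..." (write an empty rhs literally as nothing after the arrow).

  | accabaaabac => abaaabac
  | caaaca
  | ccba => cbb
  | acbcabbac

acc->; cba->bb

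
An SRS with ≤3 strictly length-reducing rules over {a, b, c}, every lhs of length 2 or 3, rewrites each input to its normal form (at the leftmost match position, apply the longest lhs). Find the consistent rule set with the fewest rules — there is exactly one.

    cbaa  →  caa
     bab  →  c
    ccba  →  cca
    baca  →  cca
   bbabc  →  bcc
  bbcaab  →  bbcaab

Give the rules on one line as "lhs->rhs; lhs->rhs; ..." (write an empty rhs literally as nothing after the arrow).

ba->c; cb->c

  | cbaa => caa
  | bab => cb => c
  | ccba => cca
  | baca => cca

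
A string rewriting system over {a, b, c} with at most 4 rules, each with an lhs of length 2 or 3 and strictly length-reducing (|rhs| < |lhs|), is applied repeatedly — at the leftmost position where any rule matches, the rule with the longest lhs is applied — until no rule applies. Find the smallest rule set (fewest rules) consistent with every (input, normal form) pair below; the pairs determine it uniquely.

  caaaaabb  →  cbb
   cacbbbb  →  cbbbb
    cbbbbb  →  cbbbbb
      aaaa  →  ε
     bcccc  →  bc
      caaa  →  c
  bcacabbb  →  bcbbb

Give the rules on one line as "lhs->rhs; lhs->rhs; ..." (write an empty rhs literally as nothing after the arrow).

  | caaaaabb => caaaabb => caaabb => caabb => cabb => cbb
  | cacbbbb => ccbbbb => cbbbb
  | cbbbbb
  | aaaa => aa => ε

aa->; ca->c; cc->c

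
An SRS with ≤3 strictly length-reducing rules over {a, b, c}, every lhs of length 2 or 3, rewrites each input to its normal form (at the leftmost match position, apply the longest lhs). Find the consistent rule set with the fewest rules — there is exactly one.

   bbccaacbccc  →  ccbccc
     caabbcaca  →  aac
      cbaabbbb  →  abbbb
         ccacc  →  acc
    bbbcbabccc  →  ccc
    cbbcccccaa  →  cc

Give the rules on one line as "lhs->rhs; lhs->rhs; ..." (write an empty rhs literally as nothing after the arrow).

  | bbccaacbccc => bbcaacbccc => bbaacbccc => bcacbccc => bacbccc => ccbccc
  | caabbcaca => aabbcaca => aabbaca => aabcca => aabca => aaba => aac
  | cbaabbbb => ccabbbb => cabbbb => abbbb
  | ccacc => cacc => acc

ba->c; bcb->; ca->a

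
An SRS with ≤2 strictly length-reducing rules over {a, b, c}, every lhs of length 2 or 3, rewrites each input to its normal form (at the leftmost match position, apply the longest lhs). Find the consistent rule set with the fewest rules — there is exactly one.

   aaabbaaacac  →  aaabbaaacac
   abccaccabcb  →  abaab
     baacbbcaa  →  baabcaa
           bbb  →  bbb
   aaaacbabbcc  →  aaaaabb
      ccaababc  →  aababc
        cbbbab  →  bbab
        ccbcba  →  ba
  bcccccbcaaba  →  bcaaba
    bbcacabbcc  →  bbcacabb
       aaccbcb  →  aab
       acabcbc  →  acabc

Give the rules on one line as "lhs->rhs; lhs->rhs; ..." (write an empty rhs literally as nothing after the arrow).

cb->; cc->

  | aaabbaaacac
  | abccaccabcb => abaccabcb => abaabcb => abaab
  | baacbbcaa => baabcaa
  | bbb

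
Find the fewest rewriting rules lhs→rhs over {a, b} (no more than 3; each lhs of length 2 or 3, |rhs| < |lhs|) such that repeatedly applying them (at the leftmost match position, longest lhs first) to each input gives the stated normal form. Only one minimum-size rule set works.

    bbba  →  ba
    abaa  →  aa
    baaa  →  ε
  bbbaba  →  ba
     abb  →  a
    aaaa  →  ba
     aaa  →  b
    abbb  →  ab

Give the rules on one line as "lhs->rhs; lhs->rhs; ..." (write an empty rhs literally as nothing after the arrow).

  | bbba => ba
  | abaa => aa
  | baaa => bb => ε
  | bbbaba => baba => ba

aaa->b; aba->a; bb->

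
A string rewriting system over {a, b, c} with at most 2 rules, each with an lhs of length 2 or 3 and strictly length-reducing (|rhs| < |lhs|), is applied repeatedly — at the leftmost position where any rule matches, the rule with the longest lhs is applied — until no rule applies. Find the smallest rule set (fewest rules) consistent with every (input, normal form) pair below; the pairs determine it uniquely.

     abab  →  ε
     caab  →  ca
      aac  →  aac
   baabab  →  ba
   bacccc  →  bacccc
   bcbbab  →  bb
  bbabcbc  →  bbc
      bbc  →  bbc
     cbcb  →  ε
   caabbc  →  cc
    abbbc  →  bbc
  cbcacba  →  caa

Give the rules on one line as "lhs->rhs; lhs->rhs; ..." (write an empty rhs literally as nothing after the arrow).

ab->; cb->

  | abab => ab => ε
  | caab => ca
  | aac
  | baabab => baab => ba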